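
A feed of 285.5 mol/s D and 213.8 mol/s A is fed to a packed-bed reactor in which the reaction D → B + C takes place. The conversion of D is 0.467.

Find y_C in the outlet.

D reacted = 0.467 × 285.5 = 133.3 mol/s; ν_D = −1, so ξ = 133.3/1 = 133.3 mol/s.
Outlet amounts (n = n₀ + ν ξ):
  D: 285.5 − 1(133.3) = 152.2
  B: 0 + 1(133.3) = 133.3
  C: 0 + 1(133.3) = 133.3
  A: 213.8 (inert)
Total out = 632.6 mol/s; y_C = 133.3 / 632.6 = 0.2108.

0.211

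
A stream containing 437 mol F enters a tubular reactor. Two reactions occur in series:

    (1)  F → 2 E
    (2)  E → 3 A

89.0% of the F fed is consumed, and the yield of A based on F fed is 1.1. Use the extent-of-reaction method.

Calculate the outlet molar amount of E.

618 mol

Conversion of F: F consumed = 1ξ₁ = 0.89 × 437 → ξ₁ = 388.9 mol.
Yield of A: 3ξ₂ / 437 = 1.1 → ξ₂ = 160.2 mol.
Outlet amounts (n = n₀ + Σ ν·ξ):
  F: 437 − 1(388.9) = 48.07
  E: 0 + 2(388.9) − 1(160.2) = 617.6
  A: 0 + 3(160.2) = 480.7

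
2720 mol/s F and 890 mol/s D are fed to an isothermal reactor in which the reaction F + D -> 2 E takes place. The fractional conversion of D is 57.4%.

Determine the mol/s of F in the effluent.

2210 mol/s

D reacted = 0.574 × 890 = 510.9 mol/s; ν_D = −1, so ξ = 510.9/1 = 510.9 mol/s.
Outlet amounts (n = n₀ + ν ξ):
  F: 2720 − 1(510.9) = 2209
  D: 890 − 1(510.9) = 379.1
  E: 0 + 2(510.9) = 1022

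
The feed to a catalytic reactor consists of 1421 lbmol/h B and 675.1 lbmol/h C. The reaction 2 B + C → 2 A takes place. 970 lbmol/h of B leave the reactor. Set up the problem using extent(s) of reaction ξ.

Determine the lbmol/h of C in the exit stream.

For B: n = n₀ − 2ξ → 970 = 1421 − 2ξ, giving ξ = 225.5 lbmol/h.
Outlet amounts (n = n₀ + ν ξ):
  B: 1421 − 2(225.5) = 970
  C: 675.1 − 1(225.5) = 449.6
  A: 0 + 2(225.5) = 451

450 lbmol/h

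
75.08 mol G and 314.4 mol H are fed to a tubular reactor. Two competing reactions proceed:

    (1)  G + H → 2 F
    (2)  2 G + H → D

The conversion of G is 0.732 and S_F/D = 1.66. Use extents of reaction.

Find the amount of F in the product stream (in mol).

32.2 mol

Conversion of G: G consumed = 0.732 × 75.08 = 54.96 mol = 1ξ₁ + 2ξ₂.
Selectivity: 2ξ₁ / (1ξ₂) = 1.66 → ξ₁ = 0.83 ξ₂.
Substitute: (1·0.83 + 2) ξ₂ = 54.96 → ξ₂ = 19.42 mol, ξ₁ = 16.12 mol.
Outlet amounts (n = n₀ + Σ ν·ξ):
  G: 75.08 − 1(16.12) − 2(19.42) = 20.12
  H: 314.4 − 1(16.12) − 1(19.42) = 278.9
  F: 0 + 2(16.12) = 32.24
  D: 0 + 1(19.42) = 19.42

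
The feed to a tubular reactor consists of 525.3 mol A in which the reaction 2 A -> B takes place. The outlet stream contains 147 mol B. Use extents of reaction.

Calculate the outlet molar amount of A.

For B: n = n₀ + 1ξ → 147 = 0 + 1ξ, giving ξ = 147 mol.
Outlet amounts (n = n₀ + ν ξ):
  A: 525.3 − 2(147) = 231.3
  B: 0 + 1(147) = 147

231 mol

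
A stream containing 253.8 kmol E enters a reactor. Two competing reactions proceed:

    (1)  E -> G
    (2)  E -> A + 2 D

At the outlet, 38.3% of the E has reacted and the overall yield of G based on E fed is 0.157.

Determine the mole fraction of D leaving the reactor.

Yield of G: 1ξ₁ / 253.8 = 0.157 → ξ₁ = 39.85 kmol.
Conversion of E: 1ξ₁ + 1ξ₂ = 0.383 × 253.8 = 97.21 → ξ₂ = 57.36 kmol.
Outlet amounts (n = n₀ + Σ ν·ξ):
  E: 253.8 − 1(39.85) − 1(57.36) = 156.6
  G: 0 + 1(39.85) = 39.85
  A: 0 + 1(57.36) = 57.36
  D: 0 + 2(57.36) = 114.7
Total out = 368.5 kmol; y_D = 114.7 / 368.5 = 0.3113.

0.311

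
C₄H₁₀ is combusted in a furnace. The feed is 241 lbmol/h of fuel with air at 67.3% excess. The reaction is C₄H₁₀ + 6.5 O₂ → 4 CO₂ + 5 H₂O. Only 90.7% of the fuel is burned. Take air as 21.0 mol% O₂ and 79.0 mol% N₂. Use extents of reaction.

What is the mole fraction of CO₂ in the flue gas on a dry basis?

Stoichiometric O₂ = 6.5 × 241 = 1566 lbmol/h; O₂ fed = 1566 × 1.673 = 2621 lbmol/h.
N₂ fed = 2621 × 79/21 = 9859 lbmol/h.
Fuel reacted = 0.907 × 241 → ξ = 218.6 lbmol/h.
Outlet (n = n₀ + ν ξ):
  C₄H₁₀: 241 − 1(218.6) = 22.41
  O₂: 2621 − 6.5(218.6) = 1200
  N₂: 9859 (inert)
  CO₂: 0 + 4(218.6) = 874.3
  H₂O: 0 + 5(218.6) = 1093
Dry total = 11960 lbmol/h; y_CO₂ (dry) = 874.3 / 11960 = 0.07313.

0.0731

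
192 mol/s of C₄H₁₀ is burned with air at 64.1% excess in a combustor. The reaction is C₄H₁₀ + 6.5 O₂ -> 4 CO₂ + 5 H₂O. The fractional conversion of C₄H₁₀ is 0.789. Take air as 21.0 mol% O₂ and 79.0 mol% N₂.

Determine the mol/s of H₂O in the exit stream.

757 mol/s

Stoichiometric O₂ = 6.5 × 192 = 1248 mol/s; O₂ fed = 1248 × 1.641 = 2048 mol/s.
N₂ fed = 2048 × 79/21 = 7704 mol/s.
Fuel reacted = 0.789 × 192 → ξ = 151.5 mol/s.
Outlet (n = n₀ + ν ξ):
  C₄H₁₀: 192 − 1(151.5) = 40.51
  O₂: 2048 − 6.5(151.5) = 1063
  N₂: 7704 (inert)
  CO₂: 0 + 4(151.5) = 606
  H₂O: 0 + 5(151.5) = 757.4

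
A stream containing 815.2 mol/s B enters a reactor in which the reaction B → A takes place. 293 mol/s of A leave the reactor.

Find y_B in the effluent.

For A: n = n₀ + 1ξ → 293 = 0 + 1ξ, giving ξ = 293 mol/s.
Outlet amounts (n = n₀ + ν ξ):
  B: 815.2 − 1(293) = 522.2
  A: 0 + 1(293) = 293
Total out = 815.2 mol/s; y_B = 522.2 / 815.2 = 0.6406.

0.641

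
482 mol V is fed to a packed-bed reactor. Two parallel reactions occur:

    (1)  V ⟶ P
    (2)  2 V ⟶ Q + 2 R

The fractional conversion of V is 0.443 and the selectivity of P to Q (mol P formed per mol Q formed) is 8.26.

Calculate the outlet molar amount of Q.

20.8 mol

Conversion of V: V consumed = 0.443 × 482 = 213.5 mol = 1ξ₁ + 2ξ₂.
Selectivity: 1ξ₁ / (1ξ₂) = 8.26 → ξ₁ = 8.26 ξ₂.
Substitute: (1·8.26 + 2) ξ₂ = 213.5 → ξ₂ = 20.81 mol, ξ₁ = 171.9 mol.
Outlet amounts (n = n₀ + Σ ν·ξ):
  V: 482 − 1(171.9) − 2(20.81) = 268.5
  P: 0 + 1(171.9) = 171.9
  Q: 0 + 1(20.81) = 20.81
  R: 0 + 2(20.81) = 41.62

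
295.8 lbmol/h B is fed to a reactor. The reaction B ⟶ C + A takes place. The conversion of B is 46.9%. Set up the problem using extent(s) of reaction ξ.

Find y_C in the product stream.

0.319

B reacted = 0.469 × 295.8 = 138.7 lbmol/h; ν_B = −1, so ξ = 138.7/1 = 138.7 lbmol/h.
Outlet amounts (n = n₀ + ν ξ):
  B: 295.8 − 1(138.7) = 157.1
  C: 0 + 1(138.7) = 138.7
  A: 0 + 1(138.7) = 138.7
Total out = 434.5 lbmol/h; y_C = 138.7 / 434.5 = 0.3193.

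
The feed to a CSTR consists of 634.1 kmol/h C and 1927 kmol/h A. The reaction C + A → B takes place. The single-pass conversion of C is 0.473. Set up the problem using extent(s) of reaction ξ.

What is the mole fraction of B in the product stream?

0.133

C reacted = 0.473 × 634.1 = 299.9 kmol/h; ν_C = −1, so ξ = 299.9/1 = 299.9 kmol/h.
Outlet amounts (n = n₀ + ν ξ):
  C: 634.1 − 1(299.9) = 334.2
  A: 1927 − 1(299.9) = 1627
  B: 0 + 1(299.9) = 299.9
Total out = 2261 kmol/h; y_B = 299.9 / 2261 = 0.1326.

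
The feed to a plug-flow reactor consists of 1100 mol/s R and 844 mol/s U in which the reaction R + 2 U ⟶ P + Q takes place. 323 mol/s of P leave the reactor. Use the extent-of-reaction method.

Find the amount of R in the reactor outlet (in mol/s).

777 mol/s

For P: n = n₀ + 1ξ → 323 = 0 + 1ξ, giving ξ = 323 mol/s.
Outlet amounts (n = n₀ + ν ξ):
  R: 1100 − 1(323) = 777
  U: 844 − 2(323) = 198
  P: 0 + 1(323) = 323
  Q: 0 + 1(323) = 323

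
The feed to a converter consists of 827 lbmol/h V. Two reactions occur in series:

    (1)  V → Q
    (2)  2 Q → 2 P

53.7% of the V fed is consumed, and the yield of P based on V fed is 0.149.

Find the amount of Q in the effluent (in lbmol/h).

Conversion of V: V consumed = 1ξ₁ = 0.537 × 827 → ξ₁ = 444.1 lbmol/h.
Yield of P: 2ξ₂ / 827 = 0.149 → ξ₂ = 61.61 lbmol/h.
Outlet amounts (n = n₀ + Σ ν·ξ):
  V: 827 − 1(444.1) = 382.9
  Q: 0 + 1(444.1) − 2(61.61) = 320.9
  P: 0 + 2(61.61) = 123.2

321 lbmol/h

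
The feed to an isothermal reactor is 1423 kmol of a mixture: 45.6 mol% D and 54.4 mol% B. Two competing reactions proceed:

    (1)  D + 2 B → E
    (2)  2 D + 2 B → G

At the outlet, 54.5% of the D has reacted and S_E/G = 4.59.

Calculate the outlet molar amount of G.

Conversion of D: D consumed = 0.545 × 648.9 = 353.6 kmol = 1ξ₁ + 2ξ₂.
Selectivity: 1ξ₁ / (1ξ₂) = 4.59 → ξ₁ = 4.59 ξ₂.
Substitute: (1·4.59 + 2) ξ₂ = 353.6 → ξ₂ = 53.66 kmol, ξ₁ = 246.3 kmol.
Outlet amounts (n = n₀ + Σ ν·ξ):
  D: 648.9 − 1(246.3) − 2(53.66) = 295.2
  B: 774.1 − 2(246.3) − 2(53.66) = 174.2
  E: 0 + 1(246.3) = 246.3
  G: 0 + 1(53.66) = 53.66

53.7 kmol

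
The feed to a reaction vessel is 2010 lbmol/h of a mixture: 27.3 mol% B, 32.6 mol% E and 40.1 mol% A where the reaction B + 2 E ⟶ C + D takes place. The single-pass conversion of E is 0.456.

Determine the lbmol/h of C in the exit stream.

149 lbmol/h

E reacted = 0.456 × 655.3 = 298.8 lbmol/h; ν_E = −2, so ξ = 298.8/2 = 149.4 lbmol/h.
Outlet amounts (n = n₀ + ν ξ):
  B: 548.7 − 1(149.4) = 399.3
  E: 655.3 − 2(149.4) = 356.5
  C: 0 + 1(149.4) = 149.4
  D: 0 + 1(149.4) = 149.4
  A: 806 (inert)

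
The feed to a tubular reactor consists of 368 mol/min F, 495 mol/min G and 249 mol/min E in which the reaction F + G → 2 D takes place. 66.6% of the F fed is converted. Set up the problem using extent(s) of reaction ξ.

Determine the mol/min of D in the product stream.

F reacted = 0.666 × 368 = 245.1 mol/min; ν_F = −1, so ξ = 245.1/1 = 245.1 mol/min.
Outlet amounts (n = n₀ + ν ξ):
  F: 368 − 1(245.1) = 122.9
  G: 495 − 1(245.1) = 249.9
  D: 0 + 2(245.1) = 490.2
  E: 249 (inert)

490 mol/min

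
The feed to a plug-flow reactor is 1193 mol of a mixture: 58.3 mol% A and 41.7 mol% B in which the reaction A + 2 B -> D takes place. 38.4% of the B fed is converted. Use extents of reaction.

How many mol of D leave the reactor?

95.5 mol

B reacted = 0.384 × 497.5 = 191 mol; ν_B = −2, so ξ = 191/2 = 95.52 mol.
Outlet amounts (n = n₀ + ν ξ):
  A: 695.5 − 1(95.52) = 600
  B: 497.5 − 2(95.52) = 306.4
  D: 0 + 1(95.52) = 95.52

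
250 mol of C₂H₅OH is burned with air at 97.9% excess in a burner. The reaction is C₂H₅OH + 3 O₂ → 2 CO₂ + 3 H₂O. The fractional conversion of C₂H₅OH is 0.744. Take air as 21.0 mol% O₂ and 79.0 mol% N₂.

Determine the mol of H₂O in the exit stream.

558 mol

Stoichiometric O₂ = 3 × 250 = 750 mol; O₂ fed = 750 × 1.979 = 1484 mol.
N₂ fed = 1484 × 79/21 = 5584 mol.
Fuel reacted = 0.744 × 250 → ξ = 186 mol.
Outlet (n = n₀ + ν ξ):
  C₂H₅OH: 250 − 1(186) = 64
  O₂: 1484 − 3(186) = 926.2
  N₂: 5584 (inert)
  CO₂: 0 + 2(186) = 372
  H₂O: 0 + 3(186) = 558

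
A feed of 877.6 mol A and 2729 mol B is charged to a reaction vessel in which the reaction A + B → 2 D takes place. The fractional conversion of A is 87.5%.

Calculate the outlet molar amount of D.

A reacted = 0.875 × 877.6 = 767.9 mol; ν_A = −1, so ξ = 767.9/1 = 767.9 mol.
Outlet amounts (n = n₀ + ν ξ):
  A: 877.6 − 1(767.9) = 109.7
  B: 2729 − 1(767.9) = 1961
  D: 0 + 2(767.9) = 1536

1540 mol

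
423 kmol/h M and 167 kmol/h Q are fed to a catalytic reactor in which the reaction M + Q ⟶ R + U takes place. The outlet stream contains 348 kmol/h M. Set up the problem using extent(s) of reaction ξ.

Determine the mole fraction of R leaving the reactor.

0.127

For M: n = n₀ − 1ξ → 348 = 423 − 1ξ, giving ξ = 75 kmol/h.
Outlet amounts (n = n₀ + ν ξ):
  M: 423 − 1(75) = 348
  Q: 167 − 1(75) = 92
  R: 0 + 1(75) = 75
  U: 0 + 1(75) = 75
Total out = 590 kmol/h; y_R = 75 / 590 = 0.1271.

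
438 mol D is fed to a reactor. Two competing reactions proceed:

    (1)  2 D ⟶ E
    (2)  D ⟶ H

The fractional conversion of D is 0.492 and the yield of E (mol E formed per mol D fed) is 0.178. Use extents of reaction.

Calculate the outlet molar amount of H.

Yield of E: 1ξ₁ / 438 = 0.178 → ξ₁ = 77.96 mol.
Conversion of D: 2ξ₁ + 1ξ₂ = 0.492 × 438 = 215.5 → ξ₂ = 59.57 mol.
Outlet amounts (n = n₀ + Σ ν·ξ):
  D: 438 − 2(77.96) − 1(59.57) = 222.5
  E: 0 + 1(77.96) = 77.96
  H: 0 + 1(59.57) = 59.57

59.6 mol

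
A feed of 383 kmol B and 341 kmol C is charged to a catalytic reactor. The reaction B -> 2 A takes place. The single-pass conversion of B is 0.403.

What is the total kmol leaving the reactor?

B reacted = 0.403 × 383 = 154.3 kmol; ν_B = −1, so ξ = 154.3/1 = 154.3 kmol.
Outlet amounts (n = n₀ + ν ξ):
  B: 383 − 1(154.3) = 228.7
  A: 0 + 2(154.3) = 308.7
  C: 341 (inert)
Total out = 228.7 + 308.7 + 341 = 878.3 kmol.

878 kmol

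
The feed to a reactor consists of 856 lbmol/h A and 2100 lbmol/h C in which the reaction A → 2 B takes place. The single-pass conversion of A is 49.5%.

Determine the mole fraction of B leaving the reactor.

0.251

A reacted = 0.495 × 856 = 423.7 lbmol/h; ν_A = −1, so ξ = 423.7/1 = 423.7 lbmol/h.
Outlet amounts (n = n₀ + ν ξ):
  A: 856 − 1(423.7) = 432.3
  B: 0 + 2(423.7) = 847.4
  C: 2100 (inert)
Total out = 3380 lbmol/h; y_B = 847.4 / 3380 = 0.2507.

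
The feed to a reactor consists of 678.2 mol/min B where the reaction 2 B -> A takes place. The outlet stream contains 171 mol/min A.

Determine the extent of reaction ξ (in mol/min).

ξ = 171 mol/min

For A: n = n₀ + 1ξ → 171 = 0 + 1ξ, giving ξ = 171 mol/min.
Outlet amounts (n = n₀ + ν ξ):
  B: 678.2 − 2(171) = 336.2
  A: 0 + 1(171) = 171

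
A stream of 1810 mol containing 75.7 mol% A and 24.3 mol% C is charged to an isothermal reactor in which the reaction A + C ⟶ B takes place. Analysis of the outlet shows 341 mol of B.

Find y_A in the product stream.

0.701

For B: n = n₀ + 1ξ → 341 = 0 + 1ξ, giving ξ = 341 mol.
Outlet amounts (n = n₀ + ν ξ):
  A: 1370 − 1(341) = 1029
  C: 439.8 − 1(341) = 98.83
  B: 0 + 1(341) = 341
Total out = 1469 mol; y_A = 1029 / 1469 = 0.7006.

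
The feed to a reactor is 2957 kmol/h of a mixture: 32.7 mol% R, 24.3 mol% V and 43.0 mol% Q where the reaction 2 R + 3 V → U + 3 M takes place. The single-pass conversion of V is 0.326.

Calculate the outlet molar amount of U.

V reacted = 0.326 × 718.6 = 234.2 kmol/h; ν_V = −3, so ξ = 234.2/3 = 78.08 kmol/h.
Outlet amounts (n = n₀ + ν ξ):
  R: 966.9 − 2(78.08) = 810.8
  V: 718.6 − 3(78.08) = 484.3
  U: 0 + 1(78.08) = 78.08
  M: 0 + 3(78.08) = 234.2
  Q: 1272 (inert)

78.1 kmol/h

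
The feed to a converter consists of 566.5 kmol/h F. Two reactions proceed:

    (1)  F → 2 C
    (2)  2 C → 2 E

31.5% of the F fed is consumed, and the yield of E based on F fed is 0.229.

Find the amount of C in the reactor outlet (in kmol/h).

227 kmol/h

Conversion of F: F consumed = 1ξ₁ = 0.315 × 566.5 → ξ₁ = 178.4 kmol/h.
Yield of E: 2ξ₂ / 566.5 = 0.229 → ξ₂ = 64.86 kmol/h.
Outlet amounts (n = n₀ + Σ ν·ξ):
  F: 566.5 − 1(178.4) = 388.1
  C: 0 + 2(178.4) − 2(64.86) = 227.2
  E: 0 + 2(64.86) = 129.7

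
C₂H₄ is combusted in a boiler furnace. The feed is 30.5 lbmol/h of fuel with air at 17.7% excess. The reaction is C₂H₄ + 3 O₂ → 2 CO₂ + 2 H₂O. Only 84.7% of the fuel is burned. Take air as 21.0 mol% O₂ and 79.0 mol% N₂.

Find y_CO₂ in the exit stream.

0.0951

Stoichiometric O₂ = 3 × 30.5 = 91.5 lbmol/h; O₂ fed = 91.5 × 1.177 = 107.7 lbmol/h.
N₂ fed = 107.7 × 79/21 = 405.1 lbmol/h.
Fuel reacted = 0.847 × 30.5 → ξ = 25.83 lbmol/h.
Outlet (n = n₀ + ν ξ):
  C₂H₄: 30.5 − 1(25.83) = 4.666
  O₂: 107.7 − 3(25.83) = 30.2
  N₂: 405.1 (inert)
  CO₂: 0 + 2(25.83) = 51.67
  H₂O: 0 + 2(25.83) = 51.67
Total out = 543.3 lbmol/h; y_CO₂ = 51.67 / 543.3 = 0.09509.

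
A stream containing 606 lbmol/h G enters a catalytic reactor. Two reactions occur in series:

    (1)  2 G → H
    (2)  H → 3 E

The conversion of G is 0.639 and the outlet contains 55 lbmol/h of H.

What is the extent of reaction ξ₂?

Conversion of G: G consumed = 2ξ₁ = 0.639 × 606 → ξ₁ = 193.6 lbmol/h.
H balance: n_H = 0 + 1ξ₁ − 1ξ₂ = 55 → ξ₂ = (1·193.6 − 55)/1 = 138.6 lbmol/h.
Outlet amounts (n = n₀ + Σ ν·ξ):
  G: 606 − 2(193.6) = 218.8
  H: 0 + 1(193.6) − 1(138.6) = 55
  E: 0 + 3(138.6) = 415.9

ξ₂ = 139 lbmol/h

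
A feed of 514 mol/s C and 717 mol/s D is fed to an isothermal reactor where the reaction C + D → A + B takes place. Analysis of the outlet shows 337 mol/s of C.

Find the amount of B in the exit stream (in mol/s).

For C: n = n₀ − 1ξ → 337 = 514 − 1ξ, giving ξ = 177 mol/s.
Outlet amounts (n = n₀ + ν ξ):
  C: 514 − 1(177) = 337
  D: 717 − 1(177) = 540
  A: 0 + 1(177) = 177
  B: 0 + 1(177) = 177

177 mol/s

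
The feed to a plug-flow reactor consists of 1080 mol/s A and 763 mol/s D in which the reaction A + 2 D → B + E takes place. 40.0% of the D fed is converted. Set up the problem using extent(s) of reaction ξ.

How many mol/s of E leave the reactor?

153 mol/s

D reacted = 0.4 × 763 = 305.2 mol/s; ν_D = −2, so ξ = 305.2/2 = 152.6 mol/s.
Outlet amounts (n = n₀ + ν ξ):
  A: 1080 − 1(152.6) = 927.4
  D: 763 − 2(152.6) = 457.8
  B: 0 + 1(152.6) = 152.6
  E: 0 + 1(152.6) = 152.6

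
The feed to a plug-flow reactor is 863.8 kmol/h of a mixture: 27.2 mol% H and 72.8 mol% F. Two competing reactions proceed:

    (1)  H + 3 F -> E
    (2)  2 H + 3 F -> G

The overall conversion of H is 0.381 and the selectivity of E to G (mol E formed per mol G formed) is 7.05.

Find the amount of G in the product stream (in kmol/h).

Conversion of H: H consumed = 0.381 × 235 = 89.52 kmol/h = 1ξ₁ + 2ξ₂.
Selectivity: 1ξ₁ / (1ξ₂) = 7.05 → ξ₁ = 7.05 ξ₂.
Substitute: (1·7.05 + 2) ξ₂ = 89.52 → ξ₂ = 9.891 kmol/h, ξ₁ = 69.73 kmol/h.
Outlet amounts (n = n₀ + Σ ν·ξ):
  H: 235 − 1(69.73) − 2(9.891) = 145.4
  F: 628.8 − 3(69.73) − 3(9.891) = 390
  E: 0 + 1(69.73) = 69.73
  G: 0 + 1(9.891) = 9.891

9.89 kmol/h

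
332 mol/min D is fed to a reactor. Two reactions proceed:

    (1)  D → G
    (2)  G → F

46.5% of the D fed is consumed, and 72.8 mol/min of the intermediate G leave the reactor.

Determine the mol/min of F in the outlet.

Conversion of D: D consumed = 1ξ₁ = 0.465 × 332 → ξ₁ = 154.4 mol/min.
G balance: n_G = 0 + 1ξ₁ − 1ξ₂ = 72.8 → ξ₂ = (1·154.4 − 72.8)/1 = 81.58 mol/min.
Outlet amounts (n = n₀ + Σ ν·ξ):
  D: 332 − 1(154.4) = 177.6
  G: 0 + 1(154.4) − 1(81.58) = 72.8
  F: 0 + 1(81.58) = 81.58

81.6 mol/min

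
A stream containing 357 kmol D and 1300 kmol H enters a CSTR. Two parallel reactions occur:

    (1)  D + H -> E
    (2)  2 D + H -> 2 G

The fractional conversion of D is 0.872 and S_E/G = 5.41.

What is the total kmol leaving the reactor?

1370 kmol

Conversion of D: D consumed = 0.872 × 357 = 311.3 kmol = 1ξ₁ + 2ξ₂.
Selectivity: 1ξ₁ / (2ξ₂) = 5.41 → ξ₁ = 10.82 ξ₂.
Substitute: (1·10.82 + 2) ξ₂ = 311.3 → ξ₂ = 24.28 kmol, ξ₁ = 262.7 kmol.
Outlet amounts (n = n₀ + Σ ν·ξ):
  D: 357 − 1(262.7) − 2(24.28) = 45.7
  H: 1300 − 1(262.7) − 1(24.28) = 1013
  E: 0 + 1(262.7) = 262.7
  G: 0 + 2(24.28) = 48.57
Total out = 45.7 + 1013 + 262.7 + 48.57 = 1370 kmol.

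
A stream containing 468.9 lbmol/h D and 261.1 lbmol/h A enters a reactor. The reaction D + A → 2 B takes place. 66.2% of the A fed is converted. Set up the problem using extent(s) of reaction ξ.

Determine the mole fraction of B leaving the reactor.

A reacted = 0.662 × 261.1 = 172.8 lbmol/h; ν_A = −1, so ξ = 172.8/1 = 172.8 lbmol/h.
Outlet amounts (n = n₀ + ν ξ):
  D: 468.9 − 1(172.8) = 296.1
  A: 261.1 − 1(172.8) = 88.25
  B: 0 + 2(172.8) = 345.7
Total out = 730 lbmol/h; y_B = 345.7 / 730 = 0.4736.

0.474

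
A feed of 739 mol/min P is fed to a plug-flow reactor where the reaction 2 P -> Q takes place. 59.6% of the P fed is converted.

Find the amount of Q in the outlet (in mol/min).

P reacted = 0.596 × 739 = 440.4 mol/min; ν_P = −2, so ξ = 440.4/2 = 220.2 mol/min.
Outlet amounts (n = n₀ + ν ξ):
  P: 739 − 2(220.2) = 298.6
  Q: 0 + 1(220.2) = 220.2

220 mol/min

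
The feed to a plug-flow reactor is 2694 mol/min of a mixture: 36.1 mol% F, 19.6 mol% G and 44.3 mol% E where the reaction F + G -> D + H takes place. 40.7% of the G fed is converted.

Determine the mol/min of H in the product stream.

G reacted = 0.407 × 528 = 214.9 mol/min; ν_G = −1, so ξ = 214.9/1 = 214.9 mol/min.
Outlet amounts (n = n₀ + ν ξ):
  F: 972.5 − 1(214.9) = 757.6
  G: 528 − 1(214.9) = 313.1
  D: 0 + 1(214.9) = 214.9
  H: 0 + 1(214.9) = 214.9
  E: 1193 (inert)

215 mol/min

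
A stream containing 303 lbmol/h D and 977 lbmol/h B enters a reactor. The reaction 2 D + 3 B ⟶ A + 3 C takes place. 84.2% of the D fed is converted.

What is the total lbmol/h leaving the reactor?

1150 lbmol/h

D reacted = 0.842 × 303 = 255.1 lbmol/h; ν_D = −2, so ξ = 255.1/2 = 127.6 lbmol/h.
Outlet amounts (n = n₀ + ν ξ):
  D: 303 − 2(127.6) = 47.87
  B: 977 − 3(127.6) = 594.3
  A: 0 + 1(127.6) = 127.6
  C: 0 + 3(127.6) = 382.7
Total out = 47.87 + 594.3 + 127.6 + 382.7 = 1152 lbmol/h.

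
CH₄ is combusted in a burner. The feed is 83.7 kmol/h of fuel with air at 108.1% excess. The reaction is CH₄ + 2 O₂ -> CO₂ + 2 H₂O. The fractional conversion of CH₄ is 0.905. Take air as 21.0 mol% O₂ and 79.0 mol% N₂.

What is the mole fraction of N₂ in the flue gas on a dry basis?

Stoichiometric O₂ = 2 × 83.7 = 167.4 kmol/h; O₂ fed = 167.4 × 2.081 = 348.4 kmol/h.
N₂ fed = 348.4 × 79/21 = 1310 kmol/h.
Fuel reacted = 0.905 × 83.7 → ξ = 75.75 kmol/h.
Outlet (n = n₀ + ν ξ):
  CH₄: 83.7 − 1(75.75) = 7.951
  O₂: 348.4 − 2(75.75) = 196.9
  N₂: 1310 (inert)
  CO₂: 0 + 1(75.75) = 75.75
  H₂O: 0 + 2(75.75) = 151.5
Dry total = 1591 kmol/h; y_N₂ (dry) = 1310 / 1591 = 0.8237.

0.824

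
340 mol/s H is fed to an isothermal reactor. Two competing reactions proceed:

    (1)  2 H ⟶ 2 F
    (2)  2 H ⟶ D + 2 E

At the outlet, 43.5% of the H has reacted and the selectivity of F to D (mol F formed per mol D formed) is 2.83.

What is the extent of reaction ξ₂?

Conversion of H: H consumed = 0.435 × 340 = 147.9 mol/s = 2ξ₁ + 2ξ₂.
Selectivity: 2ξ₁ / (1ξ₂) = 2.83 → ξ₁ = 1.415 ξ₂.
Substitute: (2·1.415 + 2) ξ₂ = 147.9 → ξ₂ = 30.62 mol/s, ξ₁ = 43.33 mol/s.
Outlet amounts (n = n₀ + Σ ν·ξ):
  H: 340 − 2(43.33) − 2(30.62) = 192.1
  F: 0 + 2(43.33) = 86.66
  D: 0 + 1(30.62) = 30.62
  E: 0 + 2(30.62) = 61.24

ξ₂ = 30.6 mol/s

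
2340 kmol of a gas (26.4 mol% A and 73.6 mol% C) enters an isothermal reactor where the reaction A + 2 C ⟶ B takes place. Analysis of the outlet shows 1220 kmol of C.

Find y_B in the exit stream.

For C: n = n₀ − 2ξ → 1220 = 1722 − 2ξ, giving ξ = 251.1 kmol.
Outlet amounts (n = n₀ + ν ξ):
  A: 617.8 − 1(251.1) = 366.6
  C: 1722 − 2(251.1) = 1220
  B: 0 + 1(251.1) = 251.1
Total out = 1838 kmol; y_B = 251.1 / 1838 = 0.1366.

0.137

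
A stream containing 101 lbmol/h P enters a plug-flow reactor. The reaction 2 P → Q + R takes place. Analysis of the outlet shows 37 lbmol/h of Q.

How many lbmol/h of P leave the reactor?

27 lbmol/h

For Q: n = n₀ + 1ξ → 37 = 0 + 1ξ, giving ξ = 37 lbmol/h.
Outlet amounts (n = n₀ + ν ξ):
  P: 101 − 2(37) = 27
  Q: 0 + 1(37) = 37
  R: 0 + 1(37) = 37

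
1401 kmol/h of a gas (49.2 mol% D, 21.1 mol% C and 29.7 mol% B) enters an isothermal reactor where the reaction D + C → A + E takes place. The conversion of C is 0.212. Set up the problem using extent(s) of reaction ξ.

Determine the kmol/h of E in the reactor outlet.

62.7 kmol/h

C reacted = 0.212 × 295.6 = 62.67 kmol/h; ν_C = −1, so ξ = 62.67/1 = 62.67 kmol/h.
Outlet amounts (n = n₀ + ν ξ):
  D: 689.3 − 1(62.67) = 626.6
  C: 295.6 − 1(62.67) = 232.9
  A: 0 + 1(62.67) = 62.67
  E: 0 + 1(62.67) = 62.67
  B: 416.1 (inert)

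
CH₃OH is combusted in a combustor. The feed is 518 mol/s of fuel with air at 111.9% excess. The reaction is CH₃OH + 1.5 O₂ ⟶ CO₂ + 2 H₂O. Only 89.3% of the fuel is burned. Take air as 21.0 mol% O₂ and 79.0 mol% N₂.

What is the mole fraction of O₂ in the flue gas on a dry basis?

0.124

Stoichiometric O₂ = 1.5 × 518 = 777 mol/s; O₂ fed = 777 × 2.119 = 1646 mol/s.
N₂ fed = 1646 × 79/21 = 6194 mol/s.
Fuel reacted = 0.893 × 518 → ξ = 462.6 mol/s.
Outlet (n = n₀ + ν ξ):
  CH₃OH: 518 − 1(462.6) = 55.43
  O₂: 1646 − 1.5(462.6) = 952.6
  N₂: 6194 (inert)
  CO₂: 0 + 1(462.6) = 462.6
  H₂O: 0 + 2(462.6) = 925.1
Dry total = 7664 mol/s; y_O₂ (dry) = 952.6 / 7664 = 0.1243.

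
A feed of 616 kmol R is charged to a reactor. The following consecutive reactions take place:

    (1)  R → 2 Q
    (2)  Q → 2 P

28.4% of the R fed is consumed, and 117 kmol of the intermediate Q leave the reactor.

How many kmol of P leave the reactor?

Conversion of R: R consumed = 1ξ₁ = 0.284 × 616 → ξ₁ = 174.9 kmol.
Q balance: n_Q = 0 + 2ξ₁ − 1ξ₂ = 117 → ξ₂ = (2·174.9 − 117)/1 = 232.9 kmol.
Outlet amounts (n = n₀ + Σ ν·ξ):
  R: 616 − 1(174.9) = 441.1
  Q: 0 + 2(174.9) − 1(232.9) = 117
  P: 0 + 2(232.9) = 465.8

466 kmol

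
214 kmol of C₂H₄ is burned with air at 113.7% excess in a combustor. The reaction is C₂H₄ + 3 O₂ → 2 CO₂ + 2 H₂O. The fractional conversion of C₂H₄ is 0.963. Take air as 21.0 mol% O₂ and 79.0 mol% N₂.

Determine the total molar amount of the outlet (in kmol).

Stoichiometric O₂ = 3 × 214 = 642 kmol; O₂ fed = 642 × 2.137 = 1372 kmol.
N₂ fed = 1372 × 79/21 = 5161 kmol.
Fuel reacted = 0.963 × 214 → ξ = 206.1 kmol.
Outlet (n = n₀ + ν ξ):
  C₂H₄: 214 − 1(206.1) = 7.918
  O₂: 1372 − 3(206.1) = 753.7
  N₂: 5161 (inert)
  CO₂: 0 + 2(206.1) = 412.2
  H₂O: 0 + 2(206.1) = 412.2
Total out = 7.918 + 753.7 + 5161 + 412.2 + 412.2 = 6747 kmol.

6750 kmol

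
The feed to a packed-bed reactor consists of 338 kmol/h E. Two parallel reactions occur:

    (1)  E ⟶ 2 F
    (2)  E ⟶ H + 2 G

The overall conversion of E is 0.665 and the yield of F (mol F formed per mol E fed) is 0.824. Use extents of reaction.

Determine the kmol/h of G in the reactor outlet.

171 kmol/h

Yield of F: 2ξ₁ / 338 = 0.824 → ξ₁ = 139.3 kmol/h.
Conversion of E: 1ξ₁ + 1ξ₂ = 0.665 × 338 = 224.8 → ξ₂ = 85.51 kmol/h.
Outlet amounts (n = n₀ + Σ ν·ξ):
  E: 338 − 1(139.3) − 1(85.51) = 113.2
  F: 0 + 2(139.3) = 278.5
  H: 0 + 1(85.51) = 85.51
  G: 0 + 2(85.51) = 171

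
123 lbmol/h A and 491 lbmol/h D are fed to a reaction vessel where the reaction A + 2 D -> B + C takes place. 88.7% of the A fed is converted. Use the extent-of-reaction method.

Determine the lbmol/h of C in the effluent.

109 lbmol/h

A reacted = 0.887 × 123 = 109.1 lbmol/h; ν_A = −1, so ξ = 109.1/1 = 109.1 lbmol/h.
Outlet amounts (n = n₀ + ν ξ):
  A: 123 − 1(109.1) = 13.9
  D: 491 − 2(109.1) = 272.8
  B: 0 + 1(109.1) = 109.1
  C: 0 + 1(109.1) = 109.1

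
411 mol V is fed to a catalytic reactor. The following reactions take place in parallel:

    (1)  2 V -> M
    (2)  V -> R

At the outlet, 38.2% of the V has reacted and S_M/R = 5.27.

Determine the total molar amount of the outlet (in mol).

Conversion of V: V consumed = 0.382 × 411 = 157 mol = 2ξ₁ + 1ξ₂.
Selectivity: 1ξ₁ / (1ξ₂) = 5.27 → ξ₁ = 5.27 ξ₂.
Substitute: (2·5.27 + 1) ξ₂ = 157 → ξ₂ = 13.61 mol, ξ₁ = 71.7 mol.
Outlet amounts (n = n₀ + Σ ν·ξ):
  V: 411 − 2(71.7) − 1(13.61) = 254
  M: 0 + 1(71.7) = 71.7
  R: 0 + 1(13.61) = 13.61
Total out = 254 + 71.7 + 13.61 = 339.3 mol.

339 mol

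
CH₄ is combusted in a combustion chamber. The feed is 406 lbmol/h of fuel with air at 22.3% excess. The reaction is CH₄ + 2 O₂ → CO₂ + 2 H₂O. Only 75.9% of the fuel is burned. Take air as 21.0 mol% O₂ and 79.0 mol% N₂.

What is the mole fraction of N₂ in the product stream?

Stoichiometric O₂ = 2 × 406 = 812 lbmol/h; O₂ fed = 812 × 1.223 = 993.1 lbmol/h.
N₂ fed = 993.1 × 79/21 = 3736 lbmol/h.
Fuel reacted = 0.759 × 406 → ξ = 308.2 lbmol/h.
Outlet (n = n₀ + ν ξ):
  CH₄: 406 − 1(308.2) = 97.85
  O₂: 993.1 − 2(308.2) = 376.8
  N₂: 3736 (inert)
  CO₂: 0 + 1(308.2) = 308.2
  H₂O: 0 + 2(308.2) = 616.3
Total out = 5135 lbmol/h; y_N₂ = 3736 / 5135 = 0.7275.

0.728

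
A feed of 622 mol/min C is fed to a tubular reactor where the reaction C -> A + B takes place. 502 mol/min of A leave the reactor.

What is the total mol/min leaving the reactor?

For A: n = n₀ + 1ξ → 502 = 0 + 1ξ, giving ξ = 502 mol/min.
Outlet amounts (n = n₀ + ν ξ):
  C: 622 − 1(502) = 120
  A: 0 + 1(502) = 502
  B: 0 + 1(502) = 502
Total out = 120 + 502 + 502 = 1124 mol/min.

1120 mol/min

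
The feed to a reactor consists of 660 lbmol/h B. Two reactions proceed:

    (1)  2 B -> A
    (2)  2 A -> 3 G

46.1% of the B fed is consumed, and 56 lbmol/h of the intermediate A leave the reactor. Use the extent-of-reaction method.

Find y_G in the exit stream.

Conversion of B: B consumed = 2ξ₁ = 0.461 × 660 → ξ₁ = 152.1 lbmol/h.
A balance: n_A = 0 + 1ξ₁ − 2ξ₂ = 56 → ξ₂ = (1·152.1 − 56)/2 = 48.06 lbmol/h.
Outlet amounts (n = n₀ + Σ ν·ξ):
  B: 660 − 2(152.1) = 355.7
  A: 0 + 1(152.1) − 2(48.06) = 56
  G: 0 + 3(48.06) = 144.2
Total out = 555.9 lbmol/h; y_G = 144.2 / 555.9 = 0.2594.

0.259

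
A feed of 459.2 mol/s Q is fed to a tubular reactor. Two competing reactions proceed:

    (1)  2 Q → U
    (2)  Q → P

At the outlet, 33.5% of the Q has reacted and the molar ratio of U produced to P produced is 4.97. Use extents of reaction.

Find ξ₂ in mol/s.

ξ₂ = 14.1 mol/s

Conversion of Q: Q consumed = 0.335 × 459.2 = 153.8 mol/s = 2ξ₁ + 1ξ₂.
Selectivity: 1ξ₁ / (1ξ₂) = 4.97 → ξ₁ = 4.97 ξ₂.
Substitute: (2·4.97 + 1) ξ₂ = 153.8 → ξ₂ = 14.06 mol/s, ξ₁ = 69.89 mol/s.
Outlet amounts (n = n₀ + Σ ν·ξ):
  Q: 459.2 − 2(69.89) − 1(14.06) = 305.4
  U: 0 + 1(69.89) = 69.89
  P: 0 + 1(14.06) = 14.06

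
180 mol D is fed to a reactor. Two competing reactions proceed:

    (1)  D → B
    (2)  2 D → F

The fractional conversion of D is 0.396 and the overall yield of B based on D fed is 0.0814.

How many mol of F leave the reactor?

Yield of B: 1ξ₁ / 180 = 0.0814 → ξ₁ = 14.65 mol.
Conversion of D: 1ξ₁ + 2ξ₂ = 0.396 × 180 = 71.28 → ξ₂ = 28.31 mol.
Outlet amounts (n = n₀ + Σ ν·ξ):
  D: 180 − 1(14.65) − 2(28.31) = 108.7
  B: 0 + 1(14.65) = 14.65
  F: 0 + 1(28.31) = 28.31

28.3 mol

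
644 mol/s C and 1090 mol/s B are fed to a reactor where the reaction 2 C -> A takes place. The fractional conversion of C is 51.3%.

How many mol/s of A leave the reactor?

165 mol/s

C reacted = 0.513 × 644 = 330.4 mol/s; ν_C = −2, so ξ = 330.4/2 = 165.2 mol/s.
Outlet amounts (n = n₀ + ν ξ):
  C: 644 − 2(165.2) = 313.6
  A: 0 + 1(165.2) = 165.2
  B: 1090 (inert)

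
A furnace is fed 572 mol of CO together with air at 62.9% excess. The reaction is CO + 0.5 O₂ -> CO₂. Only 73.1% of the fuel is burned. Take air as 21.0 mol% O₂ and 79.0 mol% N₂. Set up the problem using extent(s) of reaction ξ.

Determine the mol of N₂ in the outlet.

1750 mol

Stoichiometric O₂ = 0.5 × 572 = 286 mol; O₂ fed = 286 × 1.629 = 465.9 mol.
N₂ fed = 465.9 × 79/21 = 1753 mol.
Fuel reacted = 0.731 × 572 → ξ = 418.1 mol.
Outlet (n = n₀ + ν ξ):
  CO: 572 − 1(418.1) = 153.9
  O₂: 465.9 − 0.5(418.1) = 256.8
  N₂: 1753 (inert)
  CO₂: 0 + 1(418.1) = 418.1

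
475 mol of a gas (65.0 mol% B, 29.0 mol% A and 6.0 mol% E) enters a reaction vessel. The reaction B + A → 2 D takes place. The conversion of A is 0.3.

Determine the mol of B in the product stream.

A reacted = 0.3 × 137.8 = 41.32 mol; ν_A = −1, so ξ = 41.32/1 = 41.32 mol.
Outlet amounts (n = n₀ + ν ξ):
  B: 308.8 − 1(41.32) = 267.4
  A: 137.8 − 1(41.32) = 96.43
  D: 0 + 2(41.32) = 82.65
  E: 28.5 (inert)

267 mol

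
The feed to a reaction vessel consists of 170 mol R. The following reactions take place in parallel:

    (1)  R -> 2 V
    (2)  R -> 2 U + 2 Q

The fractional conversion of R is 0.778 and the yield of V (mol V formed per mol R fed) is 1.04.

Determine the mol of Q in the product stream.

Yield of V: 2ξ₁ / 170 = 1.04 → ξ₁ = 88.4 mol.
Conversion of R: 1ξ₁ + 1ξ₂ = 0.778 × 170 = 132.3 → ξ₂ = 43.86 mol.
Outlet amounts (n = n₀ + Σ ν·ξ):
  R: 170 − 1(88.4) − 1(43.86) = 37.74
  V: 0 + 2(88.4) = 176.8
  U: 0 + 2(43.86) = 87.72
  Q: 0 + 2(43.86) = 87.72

87.7 mol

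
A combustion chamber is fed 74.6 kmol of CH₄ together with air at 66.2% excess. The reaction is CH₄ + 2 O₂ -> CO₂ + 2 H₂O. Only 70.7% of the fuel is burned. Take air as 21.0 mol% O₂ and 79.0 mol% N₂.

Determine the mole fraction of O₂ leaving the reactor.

0.113

Stoichiometric O₂ = 2 × 74.6 = 149.2 kmol; O₂ fed = 149.2 × 1.662 = 248 kmol.
N₂ fed = 248 × 79/21 = 932.8 kmol.
Fuel reacted = 0.707 × 74.6 → ξ = 52.74 kmol.
Outlet (n = n₀ + ν ξ):
  CH₄: 74.6 − 1(52.74) = 21.86
  O₂: 248 − 2(52.74) = 142.5
  N₂: 932.8 (inert)
  CO₂: 0 + 1(52.74) = 52.74
  H₂O: 0 + 2(52.74) = 105.5
Total out = 1255 kmol; y_O₂ = 142.5 / 1255 = 0.1135.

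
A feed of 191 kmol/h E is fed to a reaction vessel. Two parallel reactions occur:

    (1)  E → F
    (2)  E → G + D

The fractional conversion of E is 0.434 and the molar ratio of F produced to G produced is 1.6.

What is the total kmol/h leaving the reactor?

223 kmol/h

Conversion of E: E consumed = 0.434 × 191 = 82.89 kmol/h = 1ξ₁ + 1ξ₂.
Selectivity: 1ξ₁ / (1ξ₂) = 1.6 → ξ₁ = 1.6 ξ₂.
Substitute: (1·1.6 + 1) ξ₂ = 82.89 → ξ₂ = 31.88 kmol/h, ξ₁ = 51.01 kmol/h.
Outlet amounts (n = n₀ + Σ ν·ξ):
  E: 191 − 1(51.01) − 1(31.88) = 108.1
  F: 0 + 1(51.01) = 51.01
  G: 0 + 1(31.88) = 31.88
  D: 0 + 1(31.88) = 31.88
Total out = 108.1 + 51.01 + 31.88 + 31.88 = 222.9 kmol/h.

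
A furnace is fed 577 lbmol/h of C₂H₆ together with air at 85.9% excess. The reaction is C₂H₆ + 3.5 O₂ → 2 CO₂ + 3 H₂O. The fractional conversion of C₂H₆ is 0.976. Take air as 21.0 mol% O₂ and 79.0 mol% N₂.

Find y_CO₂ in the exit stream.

Stoichiometric O₂ = 3.5 × 577 = 2020 lbmol/h; O₂ fed = 2020 × 1.859 = 3754 lbmol/h.
N₂ fed = 3754 × 79/21 = 14120 lbmol/h.
Fuel reacted = 0.976 × 577 → ξ = 563.2 lbmol/h.
Outlet (n = n₀ + ν ξ):
  C₂H₆: 577 − 1(563.2) = 13.85
  O₂: 3754 − 3.5(563.2) = 1783
  N₂: 14120 (inert)
  CO₂: 0 + 2(563.2) = 1126
  H₂O: 0 + 3(563.2) = 1689
Total out = 18740 lbmol/h; y_CO₂ = 1126 / 18740 = 0.06011.

0.0601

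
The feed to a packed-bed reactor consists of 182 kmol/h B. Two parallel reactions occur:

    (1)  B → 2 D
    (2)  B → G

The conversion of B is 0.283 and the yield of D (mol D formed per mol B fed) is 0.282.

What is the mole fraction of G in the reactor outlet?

0.124

Yield of D: 2ξ₁ / 182 = 0.282 → ξ₁ = 25.66 kmol/h.
Conversion of B: 1ξ₁ + 1ξ₂ = 0.283 × 182 = 51.51 → ξ₂ = 25.84 kmol/h.
Outlet amounts (n = n₀ + Σ ν·ξ):
  B: 182 − 1(25.66) − 1(25.84) = 130.5
  D: 0 + 2(25.66) = 51.32
  G: 0 + 1(25.84) = 25.84
Total out = 207.7 kmol/h; y_G = 25.84 / 207.7 = 0.1245.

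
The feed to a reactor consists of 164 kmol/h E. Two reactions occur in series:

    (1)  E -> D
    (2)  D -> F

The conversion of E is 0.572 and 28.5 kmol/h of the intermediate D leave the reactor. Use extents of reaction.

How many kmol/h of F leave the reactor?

Conversion of E: E consumed = 1ξ₁ = 0.572 × 164 → ξ₁ = 93.81 kmol/h.
D balance: n_D = 0 + 1ξ₁ − 1ξ₂ = 28.5 → ξ₂ = (1·93.81 − 28.5)/1 = 65.31 kmol/h.
Outlet amounts (n = n₀ + Σ ν·ξ):
  E: 164 − 1(93.81) = 70.19
  D: 0 + 1(93.81) − 1(65.31) = 28.5
  F: 0 + 1(65.31) = 65.31

65.3 kmol/h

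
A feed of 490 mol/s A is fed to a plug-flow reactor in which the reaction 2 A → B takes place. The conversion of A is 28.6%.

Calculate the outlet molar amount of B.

70.1 mol/s

A reacted = 0.286 × 490 = 140.1 mol/s; ν_A = −2, so ξ = 140.1/2 = 70.07 mol/s.
Outlet amounts (n = n₀ + ν ξ):
  A: 490 − 2(70.07) = 349.9
  B: 0 + 1(70.07) = 70.07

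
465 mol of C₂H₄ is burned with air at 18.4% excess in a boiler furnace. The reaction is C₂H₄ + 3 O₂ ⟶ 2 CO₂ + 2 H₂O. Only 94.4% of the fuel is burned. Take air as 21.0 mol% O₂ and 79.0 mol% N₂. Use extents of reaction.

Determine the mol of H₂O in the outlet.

Stoichiometric O₂ = 3 × 465 = 1395 mol; O₂ fed = 1395 × 1.184 = 1652 mol.
N₂ fed = 1652 × 79/21 = 6213 mol.
Fuel reacted = 0.944 × 465 → ξ = 439 mol.
Outlet (n = n₀ + ν ξ):
  C₂H₄: 465 − 1(439) = 26.04
  O₂: 1652 − 3(439) = 334.8
  N₂: 6213 (inert)
  CO₂: 0 + 2(439) = 877.9
  H₂O: 0 + 2(439) = 877.9

878 mol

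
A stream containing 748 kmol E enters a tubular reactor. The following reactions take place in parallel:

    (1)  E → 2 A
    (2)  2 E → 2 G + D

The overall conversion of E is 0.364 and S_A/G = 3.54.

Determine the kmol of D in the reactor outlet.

Conversion of E: E consumed = 0.364 × 748 = 272.3 kmol = 1ξ₁ + 2ξ₂.
Selectivity: 2ξ₁ / (2ξ₂) = 3.54 → ξ₁ = 3.54 ξ₂.
Substitute: (1·3.54 + 2) ξ₂ = 272.3 → ξ₂ = 49.15 kmol, ξ₁ = 174 kmol.
Outlet amounts (n = n₀ + Σ ν·ξ):
  E: 748 − 1(174) − 2(49.15) = 475.7
  A: 0 + 2(174) = 348
  G: 0 + 2(49.15) = 98.29
  D: 0 + 1(49.15) = 49.15

49.1 kmol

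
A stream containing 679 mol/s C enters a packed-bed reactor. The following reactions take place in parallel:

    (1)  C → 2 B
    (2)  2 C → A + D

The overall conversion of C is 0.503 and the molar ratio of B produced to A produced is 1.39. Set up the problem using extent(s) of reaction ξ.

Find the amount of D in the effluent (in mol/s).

127 mol/s

Conversion of C: C consumed = 0.503 × 679 = 341.5 mol/s = 1ξ₁ + 2ξ₂.
Selectivity: 2ξ₁ / (1ξ₂) = 1.39 → ξ₁ = 0.695 ξ₂.
Substitute: (1·0.695 + 2) ξ₂ = 341.5 → ξ₂ = 126.7 mol/s, ξ₁ = 88.08 mol/s.
Outlet amounts (n = n₀ + Σ ν·ξ):
  C: 679 − 1(88.08) − 2(126.7) = 337.5
  B: 0 + 2(88.08) = 176.2
  A: 0 + 1(126.7) = 126.7
  D: 0 + 1(126.7) = 126.7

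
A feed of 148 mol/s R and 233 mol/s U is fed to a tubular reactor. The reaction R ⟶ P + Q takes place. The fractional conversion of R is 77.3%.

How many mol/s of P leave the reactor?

R reacted = 0.773 × 148 = 114.4 mol/s; ν_R = −1, so ξ = 114.4/1 = 114.4 mol/s.
Outlet amounts (n = n₀ + ν ξ):
  R: 148 − 1(114.4) = 33.6
  P: 0 + 1(114.4) = 114.4
  Q: 0 + 1(114.4) = 114.4
  U: 233 (inert)

114 mol/s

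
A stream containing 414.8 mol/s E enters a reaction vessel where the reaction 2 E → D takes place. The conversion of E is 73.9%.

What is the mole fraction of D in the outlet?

0.586

E reacted = 0.739 × 414.8 = 306.5 mol/s; ν_E = −2, so ξ = 306.5/2 = 153.3 mol/s.
Outlet amounts (n = n₀ + ν ξ):
  E: 414.8 − 2(153.3) = 108.3
  D: 0 + 1(153.3) = 153.3
Total out = 261.5 mol/s; y_D = 153.3 / 261.5 = 0.586.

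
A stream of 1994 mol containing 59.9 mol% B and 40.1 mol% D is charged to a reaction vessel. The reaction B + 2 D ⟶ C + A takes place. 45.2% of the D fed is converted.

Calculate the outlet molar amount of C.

181 mol

D reacted = 0.452 × 799.6 = 361.4 mol; ν_D = −2, so ξ = 361.4/2 = 180.7 mol.
Outlet amounts (n = n₀ + ν ξ):
  B: 1194 − 1(180.7) = 1014
  D: 799.6 − 2(180.7) = 438.2
  C: 0 + 1(180.7) = 180.7
  A: 0 + 1(180.7) = 180.7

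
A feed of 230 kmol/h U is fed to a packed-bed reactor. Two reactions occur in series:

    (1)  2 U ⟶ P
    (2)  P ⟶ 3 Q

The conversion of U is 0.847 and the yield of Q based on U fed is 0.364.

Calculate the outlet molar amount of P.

Conversion of U: U consumed = 2ξ₁ = 0.847 × 230 → ξ₁ = 97.41 kmol/h.
Yield of Q: 3ξ₂ / 230 = 0.364 → ξ₂ = 27.91 kmol/h.
Outlet amounts (n = n₀ + Σ ν·ξ):
  U: 230 − 2(97.41) = 35.19
  P: 0 + 1(97.41) − 1(27.91) = 69.5
  Q: 0 + 3(27.91) = 83.72

69.5 kmol/h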